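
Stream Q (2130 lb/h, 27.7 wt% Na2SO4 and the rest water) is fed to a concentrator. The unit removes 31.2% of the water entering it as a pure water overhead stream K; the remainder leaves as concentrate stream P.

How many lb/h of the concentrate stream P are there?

1650 lb/h

water entering = 2130×0.723 = 1540 lb/h; overhead removed = 0.312×1540 = 480.48 lb/h.
Concentrate = 2130 − 480.48 = 1649.5 lb/h.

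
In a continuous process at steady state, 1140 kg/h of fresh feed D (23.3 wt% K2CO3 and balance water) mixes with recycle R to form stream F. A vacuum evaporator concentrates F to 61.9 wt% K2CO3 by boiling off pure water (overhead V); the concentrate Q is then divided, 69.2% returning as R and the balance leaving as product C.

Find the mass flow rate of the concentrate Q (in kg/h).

Overall K2CO3 balance (none leaves overhead): K2CO3 in fresh feed = K2CO3 in product, i.e. 1140×0.233 = (1−0.692)·Q·0.619.
Q = 265.62/(0.619×0.308) = 1393.2 kg/h.

1393 kg/h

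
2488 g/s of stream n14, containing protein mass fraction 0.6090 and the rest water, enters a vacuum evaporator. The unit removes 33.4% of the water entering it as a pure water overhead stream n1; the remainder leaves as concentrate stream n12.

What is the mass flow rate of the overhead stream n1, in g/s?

water entering = 2488×0.391 = 972.81 g/s; overhead removed = 0.334×972.81 = 324.92 g/s.

324.9 g/s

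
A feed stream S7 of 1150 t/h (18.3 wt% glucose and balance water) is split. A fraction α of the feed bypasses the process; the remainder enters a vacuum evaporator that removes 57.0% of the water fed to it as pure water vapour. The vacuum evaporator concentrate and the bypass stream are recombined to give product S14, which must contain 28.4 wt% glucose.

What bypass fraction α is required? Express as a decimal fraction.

All 1150×0.183 = 210.45 t/h of glucose reaches S14, so S14 = 210.45/0.284 = 741.02 t/h and vapour = 408.98 t/h.
The evaporator receives (1−α)·1150 of feed at 0.817 water and removes 0.570 of that water:
0.570×0.817×(1−α)×1150 = 408.98
(1−α) = 408.98/535.54 = 0.7637;  α = 0.2363.

0.236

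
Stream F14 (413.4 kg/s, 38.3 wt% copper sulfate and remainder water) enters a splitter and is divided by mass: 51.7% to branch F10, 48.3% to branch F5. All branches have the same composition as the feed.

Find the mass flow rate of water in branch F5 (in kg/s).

123.2 kg/s

Branch F5 total = 0.483×413.4 = 199.67 kg/s.
water in F5 = 0.617×199.67 = 123.2 kg/s.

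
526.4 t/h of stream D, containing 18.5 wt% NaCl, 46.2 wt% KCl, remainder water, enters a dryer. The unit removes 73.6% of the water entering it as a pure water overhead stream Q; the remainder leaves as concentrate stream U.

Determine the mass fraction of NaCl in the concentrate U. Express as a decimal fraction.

NaCl is not removed: 526.4×0.185 = 97.384 t/h of NaCl enters U.
water entering = 526.4×0.353 = 185.82 t/h; overhead removed = 0.736×185.82 = 136.76 t/h.
Concentrate = 526.4 − 136.76 = 389.64 t/h.
Mass fraction = 97.384/389.64 = 0.250.

0.250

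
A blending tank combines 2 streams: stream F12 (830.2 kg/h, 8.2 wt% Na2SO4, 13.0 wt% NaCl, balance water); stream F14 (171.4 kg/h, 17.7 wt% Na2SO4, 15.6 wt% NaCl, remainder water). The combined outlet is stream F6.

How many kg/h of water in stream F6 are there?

768.5 kg/h

water out = water in = 830.2×0.788 + 171.4×0.667 = 768.52 kg/h.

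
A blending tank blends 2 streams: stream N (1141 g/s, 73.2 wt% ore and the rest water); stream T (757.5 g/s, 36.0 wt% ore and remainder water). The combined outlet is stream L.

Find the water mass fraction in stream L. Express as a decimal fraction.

Total flow out = 1141 + 757.5 = 1898.5 g/s.
water in = 1141×0.268 + 757.5×0.640 = 790.59 g/s.
water mass fraction in L = 790.59/1898.5 = 0.4164.

0.4164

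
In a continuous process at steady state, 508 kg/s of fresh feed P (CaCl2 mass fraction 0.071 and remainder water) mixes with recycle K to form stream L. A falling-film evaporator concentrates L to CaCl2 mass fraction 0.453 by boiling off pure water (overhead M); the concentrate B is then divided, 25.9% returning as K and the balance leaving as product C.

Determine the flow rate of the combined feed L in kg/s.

Overall CaCl2 balance (none leaves overhead): CaCl2 in fresh feed = CaCl2 in product, i.e. 508×0.071 = (1−0.259)·B·0.453.
B = 36.068/(0.453×0.741) = 107.45 kg/s.
Recycle K = 0.259×107.45 = 27.83 kg/s.
Combined feed L = 508 + 27.83 = 535.83 kg/s.

535.8 kg/s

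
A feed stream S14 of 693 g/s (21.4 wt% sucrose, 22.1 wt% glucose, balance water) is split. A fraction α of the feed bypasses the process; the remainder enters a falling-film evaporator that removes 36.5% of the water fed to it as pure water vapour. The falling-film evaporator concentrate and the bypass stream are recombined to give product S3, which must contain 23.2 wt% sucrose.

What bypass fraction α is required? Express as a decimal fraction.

0.624

All 693×0.214 = 148.3 g/s of sucrose reaches S3, so S3 = 148.3/0.232 = 639.23 g/s and vapour = 53.767 g/s.
The evaporator receives (1−α)·693 of feed at 0.565 water and removes 0.365 of that water:
0.365×0.565×(1−α)×693 = 53.767
(1−α) = 53.767/142.91 = 0.3762;  α = 0.6238.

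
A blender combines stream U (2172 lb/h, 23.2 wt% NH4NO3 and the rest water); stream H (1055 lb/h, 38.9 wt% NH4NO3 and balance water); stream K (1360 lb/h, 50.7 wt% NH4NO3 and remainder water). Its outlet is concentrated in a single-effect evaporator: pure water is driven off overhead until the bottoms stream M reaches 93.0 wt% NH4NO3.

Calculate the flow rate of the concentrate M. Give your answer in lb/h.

NH4NO3 entering = 2172×0.232 + 1055×0.389 + 1360×0.507 = 1603.8 lb/h.
All NH4NO3 reports to M, so M = 1603.8/0.930 = 1724.5 lb/h.

1725 lb/h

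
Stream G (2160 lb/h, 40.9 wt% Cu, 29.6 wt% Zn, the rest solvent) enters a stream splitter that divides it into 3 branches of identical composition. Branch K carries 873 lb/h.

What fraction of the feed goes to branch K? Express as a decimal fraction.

Fraction to K = 873/2160 = 0.4042.

0.404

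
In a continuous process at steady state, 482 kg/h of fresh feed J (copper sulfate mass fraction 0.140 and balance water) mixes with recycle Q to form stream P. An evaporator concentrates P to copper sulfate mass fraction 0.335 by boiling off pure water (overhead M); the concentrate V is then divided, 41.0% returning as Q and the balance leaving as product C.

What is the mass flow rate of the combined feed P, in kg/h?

622 kg/h

Overall copper sulfate balance (none leaves overhead): copper sulfate in fresh feed = copper sulfate in product, i.e. 482×0.140 = (1−0.410)·V·0.335.
V = 67.48/(0.335×0.590) = 341.41 kg/h.
Recycle Q = 0.410×341.41 = 139.98 kg/h.
Combined feed P = 482 + 139.98 = 621.98 kg/h.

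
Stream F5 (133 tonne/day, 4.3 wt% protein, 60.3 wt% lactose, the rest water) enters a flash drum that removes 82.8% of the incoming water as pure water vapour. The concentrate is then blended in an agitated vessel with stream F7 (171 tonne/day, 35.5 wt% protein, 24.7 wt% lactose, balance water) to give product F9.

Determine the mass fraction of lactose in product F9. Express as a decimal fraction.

Vapour removed = 0.828×0.354×133 = 38.984 tonne/day; concentrate = 94.016 tonne/day.
lactose reaching the mixer = 80.199 (from concentrate) + 171×0.247 = 122.44 tonne/day.
Product flow = 94.016 + 171 = 265.02 tonne/day; lactose fraction = 0.462.

0.462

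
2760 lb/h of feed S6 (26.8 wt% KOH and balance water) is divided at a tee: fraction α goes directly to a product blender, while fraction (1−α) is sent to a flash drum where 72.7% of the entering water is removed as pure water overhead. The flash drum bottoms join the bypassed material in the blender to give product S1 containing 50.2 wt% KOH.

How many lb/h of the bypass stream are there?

342.4 lb/h

All 2760×0.268 = 739.68 lb/h of KOH reaches S1, so S1 = 739.68/0.502 = 1473.5 lb/h and vapour = 1286.5 lb/h.
The evaporator receives (1−α)·2760 of feed at 0.732 water and removes 0.727 of that water:
0.727×0.732×(1−α)×2760 = 1286.5
(1−α) = 1286.5/1468.8 = 0.8759;  α = 0.1241.
Bypass flow = 0.1241×2760 = 342.45 lb/h.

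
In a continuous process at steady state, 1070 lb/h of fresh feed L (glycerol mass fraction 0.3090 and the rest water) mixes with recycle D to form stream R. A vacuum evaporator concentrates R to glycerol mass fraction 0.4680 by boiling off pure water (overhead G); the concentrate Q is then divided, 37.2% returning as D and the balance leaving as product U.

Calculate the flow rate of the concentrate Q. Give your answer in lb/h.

1125 lb/h

Overall glycerol balance (none leaves overhead): glycerol in fresh feed = glycerol in product, i.e. 1070×0.309 = (1−0.372)·Q·0.468.
Q = 330.63/(0.468×0.628) = 1125 lb/h.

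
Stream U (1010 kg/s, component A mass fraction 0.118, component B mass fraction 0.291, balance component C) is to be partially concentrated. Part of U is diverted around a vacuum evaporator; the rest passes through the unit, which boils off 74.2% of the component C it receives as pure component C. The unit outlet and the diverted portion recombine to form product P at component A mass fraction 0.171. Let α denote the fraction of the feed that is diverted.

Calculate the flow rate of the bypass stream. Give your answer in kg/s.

296.1 kg/s

All 1010×0.118 = 119.18 kg/s of component A reaches P, so P = 119.18/0.171 = 696.96 kg/s and vapour = 313.04 kg/s.
The evaporator receives (1−α)·1010 of feed at 0.591 component C and removes 0.742 of that component C:
0.742×0.591×(1−α)×1010 = 313.04
(1−α) = 313.04/442.91 = 0.7068;  α = 0.2932.
Bypass flow = 0.2932×1010 = 296.15 kg/s.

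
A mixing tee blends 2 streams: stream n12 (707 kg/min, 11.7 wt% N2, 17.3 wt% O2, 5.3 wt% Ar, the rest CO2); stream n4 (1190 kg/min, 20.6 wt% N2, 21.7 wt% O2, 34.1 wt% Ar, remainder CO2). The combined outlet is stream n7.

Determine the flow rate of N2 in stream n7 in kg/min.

N2 out = N2 in = 707×0.117 + 1190×0.206 = 327.86 kg/min.

327.9 kg/min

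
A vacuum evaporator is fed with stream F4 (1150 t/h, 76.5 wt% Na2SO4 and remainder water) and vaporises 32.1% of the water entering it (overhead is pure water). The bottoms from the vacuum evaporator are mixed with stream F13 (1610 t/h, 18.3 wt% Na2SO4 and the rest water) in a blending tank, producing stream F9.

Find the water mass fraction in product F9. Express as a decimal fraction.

Vapour removed = 0.321×0.235×1150 = 86.75 t/h; concentrate = 1063.2 t/h.
water reaching the mixer = 183.5 (from concentrate) + 1610×0.817 = 1498.9 t/h.
Product flow = 1063.2 + 1610 = 2673.2 t/h; water fraction = 0.5607.

0.5607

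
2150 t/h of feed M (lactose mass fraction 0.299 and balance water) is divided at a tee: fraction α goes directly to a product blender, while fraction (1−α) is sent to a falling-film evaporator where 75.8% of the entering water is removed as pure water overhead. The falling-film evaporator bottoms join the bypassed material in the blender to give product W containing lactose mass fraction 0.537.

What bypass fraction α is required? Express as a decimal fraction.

All 2150×0.299 = 642.85 t/h of lactose reaches W, so W = 642.85/0.537 = 1197.1 t/h and vapour = 952.89 t/h.
The evaporator receives (1−α)·2150 of feed at 0.701 water and removes 0.758 of that water:
0.758×0.701×(1−α)×2150 = 952.89
(1−α) = 952.89/1142.4 = 0.8341;  α = 0.1659.

0.166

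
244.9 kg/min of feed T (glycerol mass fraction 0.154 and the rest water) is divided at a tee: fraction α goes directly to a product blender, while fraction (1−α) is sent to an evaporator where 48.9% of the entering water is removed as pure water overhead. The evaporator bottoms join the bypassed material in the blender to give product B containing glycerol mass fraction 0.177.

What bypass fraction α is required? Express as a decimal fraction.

All 244.9×0.154 = 37.715 kg/min of glycerol reaches B, so B = 37.715/0.177 = 213.08 kg/min and vapour = 31.823 kg/min.
The evaporator receives (1−α)·244.9 of feed at 0.846 water and removes 0.489 of that water:
0.489×0.846×(1−α)×244.9 = 31.823
(1−α) = 31.823/101.31 = 0.3141;  α = 0.6859.

0.686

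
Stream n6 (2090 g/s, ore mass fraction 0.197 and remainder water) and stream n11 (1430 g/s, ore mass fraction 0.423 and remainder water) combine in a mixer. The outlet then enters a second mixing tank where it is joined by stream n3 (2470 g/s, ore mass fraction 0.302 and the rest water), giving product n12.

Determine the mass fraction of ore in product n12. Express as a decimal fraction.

Overall, product flow = 5990 g/s.
ore in = 2090×0.197 + 1430×0.423 + 2470×0.302 = 1762.6 g/s.
ore fraction in n12 = 0.294.

0.294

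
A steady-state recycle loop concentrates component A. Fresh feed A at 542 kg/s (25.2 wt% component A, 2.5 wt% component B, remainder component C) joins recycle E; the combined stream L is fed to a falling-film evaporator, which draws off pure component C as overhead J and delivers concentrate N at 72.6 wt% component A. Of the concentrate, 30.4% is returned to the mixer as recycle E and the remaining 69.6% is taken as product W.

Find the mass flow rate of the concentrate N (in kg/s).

270.3 kg/s

Overall component A balance (none leaves overhead): component A in fresh feed = component A in product, i.e. 542×0.252 = (1−0.304)·N·0.726.
N = 136.58/(0.726×0.696) = 270.3 kg/s.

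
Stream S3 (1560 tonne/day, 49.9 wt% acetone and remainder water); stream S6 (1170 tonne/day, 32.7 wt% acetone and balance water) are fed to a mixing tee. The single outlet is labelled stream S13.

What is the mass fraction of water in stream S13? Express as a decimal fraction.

Total flow out = 1560 + 1170 = 2730 tonne/day.
water in = 1560×0.501 + 1170×0.673 = 1569 tonne/day.
water mass fraction in S13 = 1569/2730 = 0.575.

0.575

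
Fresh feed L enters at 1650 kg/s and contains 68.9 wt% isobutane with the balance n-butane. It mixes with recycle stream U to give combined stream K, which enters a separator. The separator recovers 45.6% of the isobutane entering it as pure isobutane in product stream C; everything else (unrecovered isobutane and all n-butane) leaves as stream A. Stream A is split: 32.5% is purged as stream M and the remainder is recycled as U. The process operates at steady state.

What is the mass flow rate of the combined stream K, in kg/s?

3375 kg/s

n-butane enters only via L and leaves only via the purge: 1650×0.311 = 0.325×(n-butane in A), and the separator passes all n-butane, so n-butane in K = n-butane in A = 1578.9 kg/s.
isobutane in K: m_A = 1650×0.689 + (1−0.325)·(1−0.456)·m_A, so m_A = 1136.8/0.6328 = 1796.5 kg/s.
K = 1796.5 + 1578.9 = 3375.5 kg/s.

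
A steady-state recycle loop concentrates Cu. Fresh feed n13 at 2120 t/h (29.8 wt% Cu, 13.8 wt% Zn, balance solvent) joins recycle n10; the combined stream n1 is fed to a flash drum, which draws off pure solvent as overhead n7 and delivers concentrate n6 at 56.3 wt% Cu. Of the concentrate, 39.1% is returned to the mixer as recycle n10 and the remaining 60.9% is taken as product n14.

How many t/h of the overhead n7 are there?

997.9 t/h

Overall Cu balance (none leaves overhead): Cu in fresh feed = Cu in product, i.e. 2120×0.298 = (1−0.391)·n6·0.563.
n6 = 631.76/(0.563×0.609) = 1842.6 t/h.
Recycle n10 = 0.391×1842.6 = 720.45 t/h.
Combined feed n1 = 2120 + 720.45 = 2840.4 t/h.
Overhead n7 = n1 − n6 = 2840.4 − 1842.6 = 997.87 t/h.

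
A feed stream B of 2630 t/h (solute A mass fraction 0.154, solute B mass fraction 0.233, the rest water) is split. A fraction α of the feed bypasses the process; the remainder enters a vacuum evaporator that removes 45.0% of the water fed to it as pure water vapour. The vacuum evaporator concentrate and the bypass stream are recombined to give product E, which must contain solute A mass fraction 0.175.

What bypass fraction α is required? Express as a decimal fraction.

0.565

All 2630×0.154 = 405.02 t/h of solute A reaches E, so E = 405.02/0.175 = 2314.4 t/h and vapour = 315.6 t/h.
The evaporator receives (1−α)·2630 of feed at 0.613 water and removes 0.450 of that water:
0.450×0.613×(1−α)×2630 = 315.6
(1−α) = 315.6/725.49 = 0.4350;  α = 0.5650.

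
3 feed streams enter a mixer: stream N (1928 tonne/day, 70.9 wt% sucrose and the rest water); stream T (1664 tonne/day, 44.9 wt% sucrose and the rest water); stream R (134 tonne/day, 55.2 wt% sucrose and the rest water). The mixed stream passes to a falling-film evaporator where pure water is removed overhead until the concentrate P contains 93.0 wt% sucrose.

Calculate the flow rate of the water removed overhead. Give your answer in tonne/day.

1373 tonne/day

sucrose entering = 1928×0.709 + 1664×0.449 + 134×0.552 = 2188.1 tonne/day.
All sucrose reports to P, so P = 2188.1/0.930 = 2352.7 tonne/day.
Total feed = 3726 tonne/day; overhead = 3726 − 2352.7 = 1373.3 tonne/day.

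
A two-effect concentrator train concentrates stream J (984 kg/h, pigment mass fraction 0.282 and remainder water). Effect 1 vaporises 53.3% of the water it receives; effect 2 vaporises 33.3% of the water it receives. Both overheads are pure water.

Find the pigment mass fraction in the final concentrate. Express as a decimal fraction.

0.558

water in feed = 984×0.718 = 706.51 kg/h.
After stage 1: water left = (1−0.533)×706.51 = 329.94; stream total = 607.43 kg/h.
After stage 2: water left = (1−0.333)×329.94 = 220.07; final concentrate = 497.56 kg/h.
pigment fraction = 277.49/497.56 = 0.558.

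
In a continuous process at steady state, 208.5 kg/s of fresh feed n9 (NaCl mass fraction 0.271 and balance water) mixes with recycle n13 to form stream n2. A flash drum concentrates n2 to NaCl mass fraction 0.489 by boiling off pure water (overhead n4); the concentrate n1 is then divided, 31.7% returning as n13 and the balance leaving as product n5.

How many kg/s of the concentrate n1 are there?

169.2 kg/s

Overall NaCl balance (none leaves overhead): NaCl in fresh feed = NaCl in product, i.e. 208.5×0.271 = (1−0.317)·n1·0.489.
n1 = 56.504/(0.489×0.683) = 169.18 kg/s.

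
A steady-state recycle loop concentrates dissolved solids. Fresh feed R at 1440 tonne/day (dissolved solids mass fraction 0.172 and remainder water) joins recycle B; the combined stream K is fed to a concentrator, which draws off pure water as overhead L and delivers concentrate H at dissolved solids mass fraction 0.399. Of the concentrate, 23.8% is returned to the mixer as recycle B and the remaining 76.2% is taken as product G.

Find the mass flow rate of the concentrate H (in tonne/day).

814.6 tonne/day

Overall dissolved solids balance (none leaves overhead): dissolved solids in fresh feed = dissolved solids in product, i.e. 1440×0.172 = (1−0.238)·H·0.399.
H = 247.68/(0.399×0.762) = 814.64 tonne/day.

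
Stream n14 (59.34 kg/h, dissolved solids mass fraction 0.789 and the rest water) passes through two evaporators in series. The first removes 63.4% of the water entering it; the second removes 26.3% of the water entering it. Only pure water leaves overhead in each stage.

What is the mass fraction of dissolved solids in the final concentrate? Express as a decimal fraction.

water in feed = 59.34×0.211 = 12.521 kg/h.
After stage 1: water left = (1−0.634)×12.521 = 4.5826; stream total = 51.402 kg/h.
After stage 2: water left = (1−0.263)×4.5826 = 3.3774; final concentrate = 50.197 kg/h.
dissolved solids fraction = 46.819/50.197 = 0.933.

0.933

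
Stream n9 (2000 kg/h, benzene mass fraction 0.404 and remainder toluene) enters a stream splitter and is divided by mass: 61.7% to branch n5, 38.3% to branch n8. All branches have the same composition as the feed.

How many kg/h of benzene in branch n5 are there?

Branch n5 total = 0.617×2000 = 1234 kg/h.
benzene in n5 = 0.404×1234 = 498.54 kg/h.

498.5 kg/h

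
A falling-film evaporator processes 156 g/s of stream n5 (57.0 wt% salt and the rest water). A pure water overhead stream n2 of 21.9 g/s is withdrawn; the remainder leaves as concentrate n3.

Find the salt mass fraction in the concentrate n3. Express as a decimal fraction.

0.663

salt is not removed: 156×0.570 = 88.92 g/s of salt enters n3.
Concentrate = 156 − 21.9 = 134.1 g/s.
Mass fraction = 88.92/134.1 = 0.663.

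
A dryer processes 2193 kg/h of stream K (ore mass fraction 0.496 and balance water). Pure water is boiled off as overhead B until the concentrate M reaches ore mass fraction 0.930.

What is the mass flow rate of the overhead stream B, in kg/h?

ore is conserved: 2193×0.496 = 1087.7 kg/h all reports to the concentrate.
Concentrate = 1087.7/(target fraction) = 1169.6 kg/h.
Overhead = 2193 − 1169.6 = 1023.4 kg/h.

1023 kg/h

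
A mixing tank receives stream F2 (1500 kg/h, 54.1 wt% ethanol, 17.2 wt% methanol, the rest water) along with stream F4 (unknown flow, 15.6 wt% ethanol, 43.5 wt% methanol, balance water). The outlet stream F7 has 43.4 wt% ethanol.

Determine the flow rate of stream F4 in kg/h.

Let F4 be the unknown flow. Total out = 1500 + F4.
ethanol balance: 811.5 + 0.156·F4 = 0.434·(1500 + F4)
(0.156 − 0.434)·F4 = 0.434×1500 − 811.5 = -160.5
F4 = -160.5 / -0.278 = 577.34 kg/h

577.3 kg/h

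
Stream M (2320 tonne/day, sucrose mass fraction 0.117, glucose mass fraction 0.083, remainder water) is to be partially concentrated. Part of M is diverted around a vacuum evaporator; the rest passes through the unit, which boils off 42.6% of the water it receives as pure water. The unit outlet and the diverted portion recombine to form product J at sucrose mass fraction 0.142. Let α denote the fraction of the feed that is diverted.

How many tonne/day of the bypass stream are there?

1121 tonne/day

All 2320×0.117 = 271.44 tonne/day of sucrose reaches J, so J = 271.44/0.142 = 1911.5 tonne/day and vapour = 408.45 tonne/day.
The evaporator receives (1−α)·2320 of feed at 0.800 water and removes 0.426 of that water:
0.426×0.800×(1−α)×2320 = 408.45
(1−α) = 408.45/790.66 = 0.5166;  α = 0.4834.
Bypass flow = 0.4834×2320 = 1121.5 tonne/day.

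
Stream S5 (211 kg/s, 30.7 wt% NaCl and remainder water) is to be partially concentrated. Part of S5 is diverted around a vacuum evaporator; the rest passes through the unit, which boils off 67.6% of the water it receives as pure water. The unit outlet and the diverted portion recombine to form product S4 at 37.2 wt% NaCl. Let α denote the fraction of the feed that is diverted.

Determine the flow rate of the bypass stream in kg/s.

132.3 kg/s

All 211×0.307 = 64.777 kg/s of NaCl reaches S4, so S4 = 64.777/0.372 = 174.13 kg/s and vapour = 36.868 kg/s.
The evaporator receives (1−α)·211 of feed at 0.693 water and removes 0.676 of that water:
0.676×0.693×(1−α)×211 = 36.868
(1−α) = 36.868/98.847 = 0.3730;  α = 0.6270.
Bypass flow = 0.6270×211 = 132.3 kg/s.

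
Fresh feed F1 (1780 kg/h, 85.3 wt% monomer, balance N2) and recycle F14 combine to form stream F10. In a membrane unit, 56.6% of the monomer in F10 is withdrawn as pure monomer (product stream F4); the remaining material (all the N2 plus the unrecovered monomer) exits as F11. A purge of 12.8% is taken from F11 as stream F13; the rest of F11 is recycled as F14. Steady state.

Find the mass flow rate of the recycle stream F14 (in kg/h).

N2 enters only via F1 and leaves only via the purge: 1780×0.147 = 0.128×(N2 in F11), and the membrane unit passes all N2, so N2 in F10 = N2 in F11 = 2044.2 kg/h.
monomer in F10: m_A = 1780×0.853 + (1−0.128)·(1−0.566)·m_A, so m_A = 1518.3/0.6216 = 2442.8 kg/h.
F11 = (1−0.566)×2442.8 + 2044.2 = 3104.4 kg/h.
Recycle F14 = (1−0.128)×3104.4 = 2707 kg/h.

2707 kg/h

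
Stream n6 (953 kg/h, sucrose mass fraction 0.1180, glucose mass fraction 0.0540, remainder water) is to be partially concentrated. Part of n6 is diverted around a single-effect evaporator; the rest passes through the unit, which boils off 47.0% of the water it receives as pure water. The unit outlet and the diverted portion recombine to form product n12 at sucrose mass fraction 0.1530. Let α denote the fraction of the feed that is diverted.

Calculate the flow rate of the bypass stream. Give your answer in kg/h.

392.8 kg/h

All 953×0.118 = 112.45 kg/h of sucrose reaches n12, so n12 = 112.45/0.153 = 734.99 kg/h and vapour = 218.01 kg/h.
The evaporator receives (1−α)·953 of feed at 0.828 water and removes 0.470 of that water:
0.470×0.828×(1−α)×953 = 218.01
(1−α) = 218.01/370.87 = 0.5878;  α = 0.4122.
Bypass flow = 0.4122×953 = 392.8 kg/h.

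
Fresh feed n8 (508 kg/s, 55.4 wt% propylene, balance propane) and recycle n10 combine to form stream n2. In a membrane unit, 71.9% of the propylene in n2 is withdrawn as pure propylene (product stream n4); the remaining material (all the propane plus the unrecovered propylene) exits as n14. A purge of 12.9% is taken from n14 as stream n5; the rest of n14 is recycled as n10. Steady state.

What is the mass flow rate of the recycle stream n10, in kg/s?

1621 kg/s

propane enters only via n8 and leaves only via the purge: 508×0.446 = 0.129×(propane in n14), and the membrane unit passes all propane, so propane in n2 = propane in n14 = 1756.3 kg/s.
propylene in n2: m_A = 508×0.554 + (1−0.129)·(1−0.719)·m_A, so m_A = 281.43/0.7552 = 372.63 kg/s.
n14 = (1−0.719)×372.63 + 1756.3 = 1861.1 kg/s.
Recycle n10 = (1−0.129)×1861.1 = 1621 kg/s.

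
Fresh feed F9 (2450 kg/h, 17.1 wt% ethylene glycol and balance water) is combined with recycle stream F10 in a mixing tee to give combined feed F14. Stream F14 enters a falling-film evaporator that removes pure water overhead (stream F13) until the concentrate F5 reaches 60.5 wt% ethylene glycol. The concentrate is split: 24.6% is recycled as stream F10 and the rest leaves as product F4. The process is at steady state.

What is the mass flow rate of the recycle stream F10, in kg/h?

225.9 kg/h

Overall ethylene glycol balance (none leaves overhead): ethylene glycol in fresh feed = ethylene glycol in product, i.e. 2450×0.171 = (1−0.246)·F5·0.605.
F5 = 418.95/(0.605×0.754) = 918.41 kg/h.
Recycle F10 = 0.246×918.41 = 225.93 kg/h.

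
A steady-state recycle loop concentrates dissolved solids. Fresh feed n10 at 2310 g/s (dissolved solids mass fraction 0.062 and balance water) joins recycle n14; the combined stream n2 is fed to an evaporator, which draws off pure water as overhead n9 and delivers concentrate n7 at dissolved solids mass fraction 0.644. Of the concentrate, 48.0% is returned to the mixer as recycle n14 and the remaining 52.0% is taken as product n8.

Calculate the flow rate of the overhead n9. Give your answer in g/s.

2088 g/s

Overall dissolved solids balance (none leaves overhead): dissolved solids in fresh feed = dissolved solids in product, i.e. 2310×0.062 = (1−0.480)·n7·0.644.
n7 = 143.22/(0.644×0.520) = 427.68 g/s.
Recycle n14 = 0.480×427.68 = 205.28 g/s.
Combined feed n2 = 2310 + 205.28 = 2515.3 g/s.
Overhead n9 = n2 − n7 = 2515.3 − 427.68 = 2087.6 g/s.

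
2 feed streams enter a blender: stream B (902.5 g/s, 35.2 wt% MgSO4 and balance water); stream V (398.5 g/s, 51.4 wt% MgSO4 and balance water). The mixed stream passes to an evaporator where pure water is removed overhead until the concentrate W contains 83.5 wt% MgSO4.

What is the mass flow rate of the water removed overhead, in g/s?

MgSO4 entering = 902.5×0.352 + 398.5×0.514 = 522.51 g/s.
All MgSO4 reports to W, so W = 522.51/0.835 = 625.76 g/s.
Total feed = 1301 g/s; overhead = 1301 − 625.76 = 675.24 g/s.

675.2 g/s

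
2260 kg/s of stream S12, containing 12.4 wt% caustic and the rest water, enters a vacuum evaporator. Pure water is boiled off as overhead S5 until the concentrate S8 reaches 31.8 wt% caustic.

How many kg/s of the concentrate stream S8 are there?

881.3 kg/s

caustic is conserved: 2260×0.124 = 280.24 kg/s all reports to the concentrate.
Concentrate = 280.24/(target fraction) = 881.26 kg/s.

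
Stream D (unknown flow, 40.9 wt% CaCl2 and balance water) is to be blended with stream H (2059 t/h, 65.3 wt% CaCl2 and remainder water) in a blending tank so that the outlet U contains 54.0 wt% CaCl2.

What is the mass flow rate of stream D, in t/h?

1776 t/h

Let D be the unknown flow. Total out = 2059 + D.
CaCl2 balance: 1344.5 + 0.409·D = 0.540·(2059 + D)
(0.409 − 0.540)·D = 0.540×2059 − 1344.5 = -232.67
D = -232.67 / -0.131 = 1776.1 t/h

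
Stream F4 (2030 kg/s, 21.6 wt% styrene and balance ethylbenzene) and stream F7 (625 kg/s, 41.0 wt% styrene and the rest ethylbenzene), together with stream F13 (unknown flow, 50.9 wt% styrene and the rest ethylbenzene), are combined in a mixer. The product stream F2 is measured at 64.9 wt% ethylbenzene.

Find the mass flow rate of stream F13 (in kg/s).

1501 kg/s

Let F13 be the unknown flow. Total out = 2655 + F13.
ethylbenzene balance: 1960.3 + 0.491·F13 = 0.649·(2655 + F13)
(0.491 − 0.649)·F13 = 0.649×2655 − 1960.3 = -237.17
F13 = -237.17 / -0.158 = 1501.1 kg/s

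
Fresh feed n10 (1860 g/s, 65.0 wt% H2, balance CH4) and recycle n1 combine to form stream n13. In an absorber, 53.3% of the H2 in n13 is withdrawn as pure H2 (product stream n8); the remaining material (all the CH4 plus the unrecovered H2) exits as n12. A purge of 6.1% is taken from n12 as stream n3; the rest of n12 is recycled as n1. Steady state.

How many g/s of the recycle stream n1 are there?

10970 g/s

CH4 enters only via n10 and leaves only via the purge: 1860×0.350 = 0.061×(CH4 in n12), and the absorber passes all CH4, so CH4 in n13 = CH4 in n12 = 10672 g/s.
H2 in n13: m_A = 1860×0.650 + (1−0.061)·(1−0.533)·m_A, so m_A = 1209/0.5615 = 2153.2 g/s.
n12 = (1−0.533)×2153.2 + 10672 = 11678 g/s.
Recycle n1 = (1−0.061)×11678 = 10965 g/s.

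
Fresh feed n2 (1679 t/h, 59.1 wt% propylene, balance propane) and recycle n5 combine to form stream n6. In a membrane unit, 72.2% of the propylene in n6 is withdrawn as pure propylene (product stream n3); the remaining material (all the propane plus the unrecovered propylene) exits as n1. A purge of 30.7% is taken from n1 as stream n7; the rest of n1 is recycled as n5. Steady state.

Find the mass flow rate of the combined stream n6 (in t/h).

propane enters only via n2 and leaves only via the purge: 1679×0.409 = 0.307×(propane in n1), and the membrane unit passes all propane, so propane in n6 = propane in n1 = 2236.8 t/h.
propylene in n6: m_A = 1679×0.591 + (1−0.307)·(1−0.722)·m_A, so m_A = 992.29/0.8073 = 1229.1 t/h.
n6 = 1229.1 + 2236.8 = 3465.9 t/h.

3466 t/h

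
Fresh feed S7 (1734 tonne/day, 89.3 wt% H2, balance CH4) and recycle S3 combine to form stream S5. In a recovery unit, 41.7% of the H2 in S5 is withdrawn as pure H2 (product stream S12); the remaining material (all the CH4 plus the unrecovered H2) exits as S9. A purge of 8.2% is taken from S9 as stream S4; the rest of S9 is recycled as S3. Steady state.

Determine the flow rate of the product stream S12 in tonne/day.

H2 in S5: m_A = 1734×0.893 + (1−0.082)·(1−0.417)·m_A, so m_A = 1548.5/0.4648 = 3331.4 tonne/day.
Product S12 = 0.417×3331.4 = 1389.2 tonne/day.

1389 tonne/day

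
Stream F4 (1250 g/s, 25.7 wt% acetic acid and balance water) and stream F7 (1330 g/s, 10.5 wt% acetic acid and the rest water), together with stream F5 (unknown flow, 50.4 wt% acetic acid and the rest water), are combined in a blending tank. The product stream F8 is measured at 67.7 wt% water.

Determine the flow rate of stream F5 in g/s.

Let F5 be the unknown flow. Total out = 2580 + F5.
water balance: 2119.1 + 0.496·F5 = 0.677·(2580 + F5)
(0.496 − 0.677)·F5 = 0.677×2580 − 2119.1 = -372.44
F5 = -372.44 / -0.181 = 2057.7 g/s

2058 g/s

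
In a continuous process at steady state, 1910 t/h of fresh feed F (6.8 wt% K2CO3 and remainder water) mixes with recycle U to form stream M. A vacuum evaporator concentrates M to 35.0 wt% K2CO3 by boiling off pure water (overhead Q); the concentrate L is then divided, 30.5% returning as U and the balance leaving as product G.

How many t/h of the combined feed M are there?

2073 t/h

Overall K2CO3 balance (none leaves overhead): K2CO3 in fresh feed = K2CO3 in product, i.e. 1910×0.068 = (1−0.305)·L·0.350.
L = 129.88/(0.350×0.695) = 533.94 t/h.
Recycle U = 0.305×533.94 = 162.85 t/h.
Combined feed M = 1910 + 162.85 = 2072.9 t/h.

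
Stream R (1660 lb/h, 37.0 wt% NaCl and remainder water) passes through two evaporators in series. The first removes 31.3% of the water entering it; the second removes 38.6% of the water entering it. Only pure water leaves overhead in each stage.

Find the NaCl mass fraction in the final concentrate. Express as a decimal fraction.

water in feed = 1660×0.630 = 1045.8 lb/h.
After stage 1: water left = (1−0.313)×1045.8 = 718.46; stream total = 1332.7 lb/h.
After stage 2: water left = (1−0.386)×718.46 = 441.14; final concentrate = 1055.3 lb/h.
NaCl fraction = 614.2/1055.3 = 0.582.

0.582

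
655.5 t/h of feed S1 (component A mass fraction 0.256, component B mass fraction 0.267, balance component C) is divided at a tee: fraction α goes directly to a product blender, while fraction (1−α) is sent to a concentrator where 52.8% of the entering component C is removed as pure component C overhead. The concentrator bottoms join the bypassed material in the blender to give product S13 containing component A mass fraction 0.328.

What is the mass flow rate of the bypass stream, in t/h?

84.18 t/h

All 655.5×0.256 = 167.81 t/h of component A reaches S13, so S13 = 167.81/0.328 = 511.61 t/h and vapour = 143.89 t/h.
The evaporator receives (1−α)·655.5 of feed at 0.477 component C and removes 0.528 of that component C:
0.528×0.477×(1−α)×655.5 = 143.89
(1−α) = 143.89/165.09 = 0.8716;  α = 0.1284.
Bypass flow = 0.1284×655.5 = 84.181 t/h.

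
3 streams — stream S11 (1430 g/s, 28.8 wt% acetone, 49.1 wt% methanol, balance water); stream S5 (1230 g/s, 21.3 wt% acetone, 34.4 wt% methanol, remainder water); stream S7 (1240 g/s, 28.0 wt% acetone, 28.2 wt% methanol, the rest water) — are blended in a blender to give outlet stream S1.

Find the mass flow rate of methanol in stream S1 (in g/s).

methanol out = methanol in = 1430×0.491 + 1230×0.344 + 1240×0.282 = 1474.9 g/s.

1475 g/s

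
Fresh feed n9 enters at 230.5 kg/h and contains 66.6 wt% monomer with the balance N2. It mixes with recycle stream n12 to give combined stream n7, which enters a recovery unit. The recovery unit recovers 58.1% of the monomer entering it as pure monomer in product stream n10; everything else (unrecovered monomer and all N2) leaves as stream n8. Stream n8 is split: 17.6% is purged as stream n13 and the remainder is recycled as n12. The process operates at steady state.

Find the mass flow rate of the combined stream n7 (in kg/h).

N2 enters only via n9 and leaves only via the purge: 230.5×0.334 = 0.176×(N2 in n8), and the recovery unit passes all N2, so N2 in n7 = N2 in n8 = 437.43 kg/h.
monomer in n7: m_A = 230.5×0.666 + (1−0.176)·(1−0.581)·m_A, so m_A = 153.51/0.6547 = 234.46 kg/h.
n7 = 234.46 + 437.43 = 671.89 kg/h.

671.9 kg/h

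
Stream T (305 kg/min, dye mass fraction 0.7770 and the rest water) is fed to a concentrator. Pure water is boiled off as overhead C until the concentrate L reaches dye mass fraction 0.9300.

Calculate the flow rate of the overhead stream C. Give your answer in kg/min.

dye is conserved: 305×0.777 = 236.99 kg/min all reports to the concentrate.
Concentrate = 236.99/(target fraction) = 254.82 kg/min.
Overhead = 305 − 254.82 = 50.177 kg/min.

50.18 kg/min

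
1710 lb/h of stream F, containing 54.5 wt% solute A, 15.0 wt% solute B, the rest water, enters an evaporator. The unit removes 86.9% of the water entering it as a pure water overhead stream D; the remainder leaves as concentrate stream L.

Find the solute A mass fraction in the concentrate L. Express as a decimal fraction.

0.742

solute A is not removed: 1710×0.545 = 931.95 lb/h of solute A enters L.
water entering = 1710×0.305 = 521.55 lb/h; overhead removed = 0.869×521.55 = 453.23 lb/h.
Concentrate = 1710 − 453.23 = 1256.8 lb/h.
Mass fraction = 931.95/1256.8 = 0.742.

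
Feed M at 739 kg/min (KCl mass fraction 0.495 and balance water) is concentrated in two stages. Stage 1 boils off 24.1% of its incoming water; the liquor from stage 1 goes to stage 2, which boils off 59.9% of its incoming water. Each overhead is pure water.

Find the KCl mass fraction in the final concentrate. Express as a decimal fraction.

water in feed = 739×0.505 = 373.19 kg/min.
After stage 1: water left = (1−0.241)×373.19 = 283.26; stream total = 649.06 kg/min.
After stage 2: water left = (1−0.599)×283.26 = 113.59; final concentrate = 479.39 kg/min.
KCl fraction = 365.81/479.39 = 0.763.

0.763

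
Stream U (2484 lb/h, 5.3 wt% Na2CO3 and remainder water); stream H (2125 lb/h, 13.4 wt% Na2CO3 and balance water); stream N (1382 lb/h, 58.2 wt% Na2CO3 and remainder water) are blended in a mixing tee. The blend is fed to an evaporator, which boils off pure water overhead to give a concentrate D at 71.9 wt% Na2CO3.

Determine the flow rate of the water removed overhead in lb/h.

4293 lb/h

Na2CO3 entering = 2484×0.053 + 2125×0.134 + 1382×0.582 = 1220.7 lb/h.
All Na2CO3 reports to D, so D = 1220.7/0.719 = 1697.8 lb/h.
Total feed = 5991 lb/h; overhead = 5991 − 1697.8 = 4293.2 lb/h.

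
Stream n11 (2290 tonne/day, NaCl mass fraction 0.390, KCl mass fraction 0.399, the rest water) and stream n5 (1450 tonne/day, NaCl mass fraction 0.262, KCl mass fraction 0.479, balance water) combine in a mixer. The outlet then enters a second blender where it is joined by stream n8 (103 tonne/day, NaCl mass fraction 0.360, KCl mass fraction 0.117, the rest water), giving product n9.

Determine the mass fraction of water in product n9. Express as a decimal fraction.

Overall, product flow = 3843 tonne/day.
water in = 2290×0.211 + 1450×0.259 + 103×0.523 = 912.61 tonne/day.
water fraction in n9 = 0.237.

0.237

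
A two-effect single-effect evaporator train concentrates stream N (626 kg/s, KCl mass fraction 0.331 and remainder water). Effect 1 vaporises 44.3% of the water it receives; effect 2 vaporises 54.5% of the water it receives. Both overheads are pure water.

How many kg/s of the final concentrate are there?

water in feed = 626×0.669 = 418.79 kg/s.
After stage 1: water left = (1−0.443)×418.79 = 233.27; stream total = 440.47 kg/s.
After stage 2: water left = (1−0.545)×233.27 = 106.14; final concentrate = 313.34 kg/s.

313.3 kg/s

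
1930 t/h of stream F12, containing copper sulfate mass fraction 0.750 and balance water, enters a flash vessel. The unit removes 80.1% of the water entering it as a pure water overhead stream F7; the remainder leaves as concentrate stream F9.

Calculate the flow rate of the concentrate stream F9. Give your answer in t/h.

water entering = 1930×0.250 = 482.5 t/h; overhead removed = 0.801×482.5 = 386.48 t/h.
Concentrate = 1930 − 386.48 = 1543.5 t/h.

1544 t/h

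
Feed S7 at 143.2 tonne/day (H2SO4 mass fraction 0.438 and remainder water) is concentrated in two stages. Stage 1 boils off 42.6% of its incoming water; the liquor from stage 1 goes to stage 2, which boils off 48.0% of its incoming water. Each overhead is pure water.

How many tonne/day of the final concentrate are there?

water in feed = 143.2×0.562 = 80.478 tonne/day.
After stage 1: water left = (1−0.426)×80.478 = 46.195; stream total = 108.92 tonne/day.
After stage 2: water left = (1−0.480)×46.195 = 24.021; final concentrate = 86.743 tonne/day.

86.74 tonne/day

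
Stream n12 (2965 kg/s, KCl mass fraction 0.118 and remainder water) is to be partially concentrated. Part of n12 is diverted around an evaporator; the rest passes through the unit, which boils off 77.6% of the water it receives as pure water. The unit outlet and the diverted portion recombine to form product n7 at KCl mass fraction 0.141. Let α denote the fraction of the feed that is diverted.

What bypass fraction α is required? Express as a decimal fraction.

0.762

All 2965×0.118 = 349.87 kg/s of KCl reaches n7, so n7 = 349.87/0.141 = 2481.3 kg/s and vapour = 483.65 kg/s.
The evaporator receives (1−α)·2965 of feed at 0.882 water and removes 0.776 of that water:
0.776×0.882×(1−α)×2965 = 483.65
(1−α) = 483.65/2029.3 = 0.2383;  α = 0.7617.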